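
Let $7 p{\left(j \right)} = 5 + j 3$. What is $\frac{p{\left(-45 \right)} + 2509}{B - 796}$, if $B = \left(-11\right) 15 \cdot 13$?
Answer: $- \frac{17433}{20587} \approx -0.8468$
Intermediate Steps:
$p{\left(j \right)} = \frac{5}{7} + \frac{3 j}{7}$ ($p{\left(j \right)} = \frac{5 + j 3}{7} = \frac{5 + 3 j}{7} = \frac{5}{7} + \frac{3 j}{7}$)
$B = -2145$ ($B = \left(-165\right) 13 = -2145$)
$\frac{p{\left(-45 \right)} + 2509}{B - 796} = \frac{\left(\frac{5}{7} + \frac{3}{7} \left(-45\right)\right) + 2509}{-2145 - 796} = \frac{\left(\frac{5}{7} - \frac{135}{7}\right) + 2509}{-2941} = \left(- \frac{130}{7} + 2509\right) \left(- \frac{1}{2941}\right) = \frac{17433}{7} \left(- \frac{1}{2941}\right) = - \frac{17433}{20587}$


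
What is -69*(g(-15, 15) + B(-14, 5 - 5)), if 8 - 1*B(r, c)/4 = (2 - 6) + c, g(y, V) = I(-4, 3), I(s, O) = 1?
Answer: -3381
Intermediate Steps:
g(y, V) = 1
B(r, c) = 48 - 4*c (B(r, c) = 32 - 4*((2 - 6) + c) = 32 - 4*(-4 + c) = 32 + (16 - 4*c) = 48 - 4*c)
-69*(g(-15, 15) + B(-14, 5 - 5)) = -69*(1 + (48 - 4*(5 - 5))) = -69*(1 + (48 - 4*0)) = -69*(1 + (48 + 0)) = -69*(1 + 48) = -69*49 = -3381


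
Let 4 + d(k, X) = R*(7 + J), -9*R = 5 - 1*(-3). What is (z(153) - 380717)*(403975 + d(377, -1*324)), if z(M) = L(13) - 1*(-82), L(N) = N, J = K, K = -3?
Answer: -461276689918/3 ≈ -1.5376e+11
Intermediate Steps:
J = -3
R = -8/9 (R = -(5 - 1*(-3))/9 = -(5 + 3)/9 = -⅑*8 = -8/9 ≈ -0.88889)
z(M) = 95 (z(M) = 13 - 1*(-82) = 13 + 82 = 95)
d(k, X) = -68/9 (d(k, X) = -4 - 8*(7 - 3)/9 = -4 - 8/9*4 = -4 - 32/9 = -68/9)
(z(153) - 380717)*(403975 + d(377, -1*324)) = (95 - 380717)*(403975 - 68/9) = -380622*3635707/9 = -461276689918/3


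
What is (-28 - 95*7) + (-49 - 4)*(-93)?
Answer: 4236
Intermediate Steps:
(-28 - 95*7) + (-49 - 4)*(-93) = (-28 - 665) - 53*(-93) = -693 + 4929 = 4236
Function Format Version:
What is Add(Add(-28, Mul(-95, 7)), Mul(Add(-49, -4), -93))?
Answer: 4236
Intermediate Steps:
Add(Add(-28, Mul(-95, 7)), Mul(Add(-49, -4), -93)) = Add(Add(-28, -665), Mul(-53, -93)) = Add(-693, 4929) = 4236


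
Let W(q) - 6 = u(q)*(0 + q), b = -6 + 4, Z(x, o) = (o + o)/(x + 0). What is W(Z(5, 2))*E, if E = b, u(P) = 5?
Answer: -20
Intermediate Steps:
Z(x, o) = 2*o/x (Z(x, o) = (2*o)/x = 2*o/x)
b = -2
W(q) = 6 + 5*q (W(q) = 6 + 5*(0 + q) = 6 + 5*q)
E = -2
W(Z(5, 2))*E = (6 + 5*(2*2/5))*(-2) = (6 + 5*(2*2*(⅕)))*(-2) = (6 + 5*(⅘))*(-2) = (6 + 4)*(-2) = 10*(-2) = -20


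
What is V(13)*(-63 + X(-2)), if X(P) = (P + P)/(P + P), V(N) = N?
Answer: -806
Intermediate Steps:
X(P) = 1 (X(P) = (2*P)/((2*P)) = (2*P)*(1/(2*P)) = 1)
V(13)*(-63 + X(-2)) = 13*(-63 + 1) = 13*(-62) = -806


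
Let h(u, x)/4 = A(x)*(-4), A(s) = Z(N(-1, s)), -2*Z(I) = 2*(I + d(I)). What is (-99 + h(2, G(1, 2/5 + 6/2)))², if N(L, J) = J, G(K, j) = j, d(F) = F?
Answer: 2401/25 ≈ 96.040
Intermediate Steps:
Z(I) = -2*I (Z(I) = -(I + I) = -2*I)
A(s) = -2*s
h(u, x) = 32*x (h(u, x) = 4*(-2*x*(-4)) = 4*(8*x) = 32*x)
(-99 + h(2, G(1, 2/5 + 6/2)))² = (-99 + 32*(2/5 + 6/2))² = (-99 + 32*(2*(⅕) + 6*(½)))² = (-99 + 32*(⅖ + 3))² = (-99 + 32*(17/5))² = (-99 + 544/5)² = (49/5)² = 2401/25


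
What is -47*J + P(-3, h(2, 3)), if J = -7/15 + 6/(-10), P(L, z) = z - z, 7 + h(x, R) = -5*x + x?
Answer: 752/15 ≈ 50.133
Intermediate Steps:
h(x, R) = -7 - 4*x (h(x, R) = -7 + (-5*x + x) = -7 - 4*x)
P(L, z) = 0
J = -16/15 (J = -7*1/15 + 6*(-⅒) = -7/15 - ⅗ = -16/15 ≈ -1.0667)
-47*J + P(-3, h(2, 3)) = -47*(-16/15) + 0 = 752/15 + 0 = 752/15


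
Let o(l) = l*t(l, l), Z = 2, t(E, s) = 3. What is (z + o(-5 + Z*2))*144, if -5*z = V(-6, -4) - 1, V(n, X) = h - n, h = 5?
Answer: -720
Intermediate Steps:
V(n, X) = 5 - n
z = -2 (z = -((5 - 1*(-6)) - 1)/5 = -((5 + 6) - 1)/5 = -(11 - 1)/5 = -1/5*10 = -2)
o(l) = 3*l (o(l) = l*3 = 3*l)
(z + o(-5 + Z*2))*144 = (-2 + 3*(-5 + 2*2))*144 = (-2 + 3*(-5 + 4))*144 = (-2 + 3*(-1))*144 = (-2 - 3)*144 = -5*144 = -720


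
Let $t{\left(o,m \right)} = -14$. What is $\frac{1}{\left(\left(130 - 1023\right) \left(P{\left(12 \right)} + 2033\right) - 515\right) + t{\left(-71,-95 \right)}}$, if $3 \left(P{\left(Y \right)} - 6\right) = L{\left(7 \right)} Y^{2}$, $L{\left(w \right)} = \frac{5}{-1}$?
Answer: $- \frac{1}{1607036} \approx -6.2226 \cdot 10^{-7}$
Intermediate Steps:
$L{\left(w \right)} = -5$ ($L{\left(w \right)} = 5 \left(-1\right) = -5$)
$P{\left(Y \right)} = 6 - \frac{5 Y^{2}}{3}$ ($P{\left(Y \right)} = 6 + \frac{\left(-5\right) Y^{2}}{3} = 6 - \frac{5 Y^{2}}{3}$)
$\frac{1}{\left(\left(130 - 1023\right) \left(P{\left(12 \right)} + 2033\right) - 515\right) + t{\left(-71,-95 \right)}} = \frac{1}{\left(\left(130 - 1023\right) \left(\left(6 - \frac{5 \cdot 12^{2}}{3}\right) + 2033\right) - 515\right) - 14} = \frac{1}{\left(- 893 \left(\left(6 - 240\right) + 2033\right) - 515\right) - 14} = \frac{1}{\left(- 893 \left(-234 + 2033\right) - 515\right) - 14} = \frac{1}{\left(\left(-893\right) 1799 - 515\right) - 14} = \frac{1}{\left(-1606507 - 515\right) - 14} = \frac{1}{-1607022 - 14} = \frac{1}{-1607036} = - \frac{1}{1607036}$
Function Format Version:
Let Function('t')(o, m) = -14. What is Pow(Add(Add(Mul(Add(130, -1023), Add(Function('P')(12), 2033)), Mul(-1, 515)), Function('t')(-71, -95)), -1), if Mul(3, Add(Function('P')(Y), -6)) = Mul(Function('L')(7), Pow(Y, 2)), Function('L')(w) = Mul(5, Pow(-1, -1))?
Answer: Rational(-1, 1607036) ≈ -6.2226e-7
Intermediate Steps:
Function('L')(w) = -5 (Function('L')(w) = Mul(5, -1) = -5)
Function('P')(Y) = Add(6, Mul(Rational(-5, 3), Pow(Y, 2))) (Function('P')(Y) = Add(6, Mul(Rational(1, 3), Mul(-5, Pow(Y, 2)))) = Add(6, Mul(Rational(-5, 3), Pow(Y, 2))))
Pow(Add(Add(Mul(Add(130, -1023), Add(Function('P')(12), 2033)), Mul(-1, 515)), Function('t')(-71, -95)), -1) = Pow(Add(Add(Mul(Add(130, -1023), Add(Add(6, Mul(Rational(-5, 3), Pow(12, 2))), 2033)), Mul(-1, 515)), -14), -1) = Pow(Add(Add(Mul(-893, Add(Add(6, Mul(Rational(-5, 3), 144)), 2033)), -515), -14), -1) = Pow(Add(Add(Mul(-893, Add(Add(6, -240), 2033)), -515), -14), -1) = Pow(Add(Add(Mul(-893, Add(-234, 2033)), -515), -14), -1) = Pow(Add(Add(Mul(-893, 1799), -515), -14), -1) = Pow(Add(Add(-1606507, -515), -14), -1) = Pow(Add(-1607022, -14), -1) = Pow(-1607036, -1) = Rational(-1, 1607036)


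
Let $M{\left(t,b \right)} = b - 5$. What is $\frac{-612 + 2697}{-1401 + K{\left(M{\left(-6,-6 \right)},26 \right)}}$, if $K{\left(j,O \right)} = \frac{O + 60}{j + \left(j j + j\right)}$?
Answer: $- \frac{206415}{138613} \approx -1.4891$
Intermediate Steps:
$M{\left(t,b \right)} = -5 + b$ ($M{\left(t,b \right)} = b - 5 = -5 + b$)
$K{\left(j,O \right)} = \frac{60 + O}{j^{2} + 2 j}$ ($K{\left(j,O \right)} = \frac{60 + O}{j + \left(j^{2} + j\right)} = \frac{60 + O}{j + \left(j + j^{2}\right)} = \frac{60 + O}{j^{2} + 2 j}$)
$\frac{-612 + 2697}{-1401 + K{\left(M{\left(-6,-6 \right)},26 \right)}} = \frac{-612 + 2697}{-1401 + \frac{60 + 26}{\left(-5 - 6\right) \left(2 - 11\right)}} = \frac{2085}{-1401 + \frac{1}{-11} \frac{1}{2 - 11} \cdot 86} = \frac{2085}{-1401 - \frac{1}{11} \frac{1}{-9} \cdot 86} = \frac{2085}{-1401 - \left(- \frac{1}{99}\right) 86} = \frac{2085}{-1401 + \frac{86}{99}} = \frac{2085}{- \frac{138613}{99}} = 2085 \left(- \frac{99}{138613}\right) = - \frac{206415}{138613}$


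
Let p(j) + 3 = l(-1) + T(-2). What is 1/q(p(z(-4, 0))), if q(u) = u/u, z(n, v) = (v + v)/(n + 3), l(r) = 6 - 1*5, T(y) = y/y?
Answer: 1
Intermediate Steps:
T(y) = 1
l(r) = 1 (l(r) = 6 - 5 = 1)
z(n, v) = 2*v/(3 + n) (z(n, v) = (2*v)/(3 + n) = 2*v/(3 + n))
p(j) = -1 (p(j) = -3 + (1 + 1) = -3 + 2 = -1)
q(u) = 1
1/q(p(z(-4, 0))) = 1/1 = 1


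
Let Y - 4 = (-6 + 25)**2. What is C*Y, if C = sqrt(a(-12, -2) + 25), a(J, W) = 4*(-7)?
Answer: 365*I*sqrt(3) ≈ 632.2*I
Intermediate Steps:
a(J, W) = -28
Y = 365 (Y = 4 + (-6 + 25)**2 = 4 + 19**2 = 4 + 361 = 365)
C = I*sqrt(3) (C = sqrt(-28 + 25) = sqrt(-3) = I*sqrt(3) ≈ 1.732*I)
C*Y = (I*sqrt(3))*365 = 365*I*sqrt(3)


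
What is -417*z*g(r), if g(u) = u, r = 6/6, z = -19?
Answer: 7923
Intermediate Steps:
r = 1 (r = 6*(⅙) = 1)
-417*z*g(r) = -(-7923) = -417*(-19) = 7923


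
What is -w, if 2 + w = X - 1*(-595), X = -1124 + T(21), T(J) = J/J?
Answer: 530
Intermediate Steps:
T(J) = 1
X = -1123 (X = -1124 + 1 = -1123)
w = -530 (w = -2 + (-1123 - 1*(-595)) = -2 + (-1123 + 595) = -2 - 528 = -530)
-w = -1*(-530) = 530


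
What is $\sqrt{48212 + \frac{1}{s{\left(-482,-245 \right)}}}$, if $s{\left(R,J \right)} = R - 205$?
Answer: $\frac{\sqrt{22754568741}}{687} \approx 219.57$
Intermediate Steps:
$s{\left(R,J \right)} = -205 + R$
$\sqrt{48212 + \frac{1}{s{\left(-482,-245 \right)}}} = \sqrt{48212 + \frac{1}{-205 - 482}} = \sqrt{48212 + \frac{1}{-687}} = \sqrt{48212 - \frac{1}{687}} = \sqrt{\frac{33121643}{687}} = \frac{\sqrt{22754568741}}{687}$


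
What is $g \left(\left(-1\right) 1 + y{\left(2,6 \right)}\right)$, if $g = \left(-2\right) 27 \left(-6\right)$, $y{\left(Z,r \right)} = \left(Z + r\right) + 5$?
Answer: $3888$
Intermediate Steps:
$y{\left(Z,r \right)} = 5 + Z + r$
$g = 324$ ($g = \left(-54\right) \left(-6\right) = 324$)
$g \left(\left(-1\right) 1 + y{\left(2,6 \right)}\right) = 324 \left(\left(-1\right) 1 + \left(5 + 2 + 6\right)\right) = 324 \left(-1 + 13\right) = 324 \cdot 12 = 3888$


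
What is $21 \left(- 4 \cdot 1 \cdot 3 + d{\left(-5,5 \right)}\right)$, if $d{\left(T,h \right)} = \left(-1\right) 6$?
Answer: $-378$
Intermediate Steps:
$d{\left(T,h \right)} = -6$
$21 \left(- 4 \cdot 1 \cdot 3 + d{\left(-5,5 \right)}\right) = 21 \left(- 4 \cdot 1 \cdot 3 - 6\right) = 21 \left(\left(-4\right) 3 - 6\right) = 21 \left(-12 - 6\right) = 21 \left(-18\right) = -378$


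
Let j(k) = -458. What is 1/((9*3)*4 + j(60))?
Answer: -1/350 ≈ -0.0028571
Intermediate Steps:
1/((9*3)*4 + j(60)) = 1/((9*3)*4 - 458) = 1/(27*4 - 458) = 1/(108 - 458) = 1/(-350) = -1/350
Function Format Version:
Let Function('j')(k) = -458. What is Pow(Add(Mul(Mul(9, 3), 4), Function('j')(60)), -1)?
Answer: Rational(-1, 350) ≈ -0.0028571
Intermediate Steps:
Pow(Add(Mul(Mul(9, 3), 4), Function('j')(60)), -1) = Pow(Add(Mul(Mul(9, 3), 4), -458), -1) = Pow(Add(Mul(27, 4), -458), -1) = Pow(Add(108, -458), -1) = Pow(-350, -1) = Rational(-1, 350)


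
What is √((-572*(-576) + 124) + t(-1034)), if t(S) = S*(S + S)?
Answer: 18*√7617 ≈ 1571.0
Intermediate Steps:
t(S) = 2*S² (t(S) = S*(2*S) = 2*S²)
√((-572*(-576) + 124) + t(-1034)) = √((-572*(-576) + 124) + 2*(-1034)²) = √((329472 + 124) + 2*1069156) = √(329596 + 2138312) = √2467908 = 18*√7617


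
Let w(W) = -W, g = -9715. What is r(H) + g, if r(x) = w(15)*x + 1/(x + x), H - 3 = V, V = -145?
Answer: -2154141/284 ≈ -7585.0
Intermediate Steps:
H = -142 (H = 3 - 145 = -142)
r(x) = 1/(2*x) - 15*x (r(x) = (-1*15)*x + 1/(x + x) = -15*x + 1/(2*x) = 1/(2*x) - 15*x)
r(H) + g = ((1/2)/(-142) - 15*(-142)) - 9715 = ((1/2)*(-1/142) + 2130) - 9715 = (-1/284 + 2130) - 9715 = 604919/284 - 9715 = -2154141/284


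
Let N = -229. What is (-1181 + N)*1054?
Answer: -1486140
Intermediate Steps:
(-1181 + N)*1054 = (-1181 - 229)*1054 = -1410*1054 = -1486140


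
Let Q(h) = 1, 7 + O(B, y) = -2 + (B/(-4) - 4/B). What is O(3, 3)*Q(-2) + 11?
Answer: -1/12 ≈ -0.083333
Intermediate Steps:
O(B, y) = -9 - 4/B - B/4 (O(B, y) = -7 + (-2 + (B/(-4) - 4/B)) = -7 + (-2 + (B*(-¼) - 4/B)) = -7 + (-2 + (-B/4 - 4/B)) = -7 + (-2 + (-4/B - B/4)) = -7 + (-2 - 4/B - B/4) = -9 - 4/B - B/4)
O(3, 3)*Q(-2) + 11 = (-9 - 4/3 - ¼*3)*1 + 11 = (-9 - 4*⅓ - ¾)*1 + 11 = (-9 - 4/3 - ¾)*1 + 11 = -133/12*1 + 11 = -133/12 + 11 = -1/12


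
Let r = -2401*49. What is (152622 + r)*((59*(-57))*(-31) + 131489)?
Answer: 8244604966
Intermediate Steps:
r = -117649
(152622 + r)*((59*(-57))*(-31) + 131489) = (152622 - 117649)*((59*(-57))*(-31) + 131489) = 34973*(-3363*(-31) + 131489) = 34973*(104253 + 131489) = 34973*235742 = 8244604966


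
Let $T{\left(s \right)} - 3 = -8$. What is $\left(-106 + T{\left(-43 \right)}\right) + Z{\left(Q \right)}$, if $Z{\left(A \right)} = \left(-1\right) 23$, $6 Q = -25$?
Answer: $-134$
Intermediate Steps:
$Q = - \frac{25}{6}$ ($Q = \frac{1}{6} \left(-25\right) = - \frac{25}{6} \approx -4.1667$)
$T{\left(s \right)} = -5$ ($T{\left(s \right)} = 3 - 8 = -5$)
$Z{\left(A \right)} = -23$
$\left(-106 + T{\left(-43 \right)}\right) + Z{\left(Q \right)} = \left(-106 - 5\right) - 23 = -111 - 23 = -134$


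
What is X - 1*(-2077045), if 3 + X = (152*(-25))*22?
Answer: 1993442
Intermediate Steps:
X = -83603 (X = -3 + (152*(-25))*22 = -3 - 3800*22 = -3 - 83600 = -83603)
X - 1*(-2077045) = -83603 - 1*(-2077045) = -83603 + 2077045 = 1993442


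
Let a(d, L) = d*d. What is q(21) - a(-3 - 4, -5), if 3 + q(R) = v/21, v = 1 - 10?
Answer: -367/7 ≈ -52.429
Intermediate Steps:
v = -9
q(R) = -24/7 (q(R) = -3 - 9/21 = -3 - 9*1/21 = -3 - 3/7 = -24/7)
a(d, L) = d²
q(21) - a(-3 - 4, -5) = -24/7 - (-3 - 4)² = -24/7 - 1*(-7)² = -24/7 - 1*49 = -24/7 - 49 = -367/7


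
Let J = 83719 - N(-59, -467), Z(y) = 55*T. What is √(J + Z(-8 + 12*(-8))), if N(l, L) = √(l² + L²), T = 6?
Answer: √(84049 - √221570) ≈ 289.10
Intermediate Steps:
N(l, L) = √(L² + l²)
Z(y) = 330 (Z(y) = 55*6 = 330)
J = 83719 - √221570 (J = 83719 - √((-467)² + (-59)²) = 83719 - √(218089 + 3481) = 83719 - √221570 ≈ 83248.)
√(J + Z(-8 + 12*(-8))) = √((83719 - √221570) + 330) = √(84049 - √221570)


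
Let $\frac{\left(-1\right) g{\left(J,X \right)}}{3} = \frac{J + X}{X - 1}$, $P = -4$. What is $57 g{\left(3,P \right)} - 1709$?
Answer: $- \frac{8716}{5} \approx -1743.2$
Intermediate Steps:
$g{\left(J,X \right)} = - \frac{3 \left(J + X\right)}{-1 + X}$ ($g{\left(J,X \right)} = - 3 \frac{J + X}{X - 1} = - 3 \frac{J + X}{-1 + X} = - \frac{3 \left(J + X\right)}{-1 + X}$)
$57 g{\left(3,P \right)} - 1709 = 57 \frac{3 \left(\left(-1\right) 3 - -4\right)}{-1 - 4} - 1709 = 57 \frac{3 \left(-3 + 4\right)}{-5} - 1709 = 57 \cdot 3 \left(- \frac{1}{5}\right) 1 - 1709 = 57 \left(- \frac{3}{5}\right) - 1709 = - \frac{171}{5} - 1709 = - \frac{8716}{5}$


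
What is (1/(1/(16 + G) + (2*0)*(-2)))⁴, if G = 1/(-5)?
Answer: 38950081/625 ≈ 62320.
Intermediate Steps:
G = -⅕ ≈ -0.20000
(1/(1/(16 + G) + (2*0)*(-2)))⁴ = (1/(1/(16 - ⅕) + (2*0)*(-2)))⁴ = (1/(1/(79/5) + 0*(-2)))⁴ = (1/(5/79 + 0))⁴ = (1/(5/79))⁴ = (79/5)⁴ = 38950081/625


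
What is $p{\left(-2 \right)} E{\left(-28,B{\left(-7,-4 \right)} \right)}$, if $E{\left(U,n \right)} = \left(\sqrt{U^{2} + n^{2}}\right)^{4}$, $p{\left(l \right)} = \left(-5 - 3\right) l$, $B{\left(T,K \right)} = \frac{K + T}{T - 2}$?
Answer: $\frac{64770250000}{6561} \approx 9.872 \cdot 10^{6}$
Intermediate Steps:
$B{\left(T,K \right)} = \frac{K + T}{-2 + T}$
$p{\left(l \right)} = - 8 l$
$E{\left(U,n \right)} = \left(U^{2} + n^{2}\right)^{2}$
$p{\left(-2 \right)} E{\left(-28,B{\left(-7,-4 \right)} \right)} = \left(-8\right) \left(-2\right) \left(\left(-28\right)^{2} + \left(\frac{-4 - 7}{-2 - 7}\right)^{2}\right)^{2} = 16 \left(784 + \left(\frac{1}{-9} \left(-11\right)\right)^{2}\right)^{2} = 16 \left(784 + \left(\left(- \frac{1}{9}\right) \left(-11\right)\right)^{2}\right)^{2} = 16 \left(784 + \left(\frac{11}{9}\right)^{2}\right)^{2} = 16 \left(784 + \frac{121}{81}\right)^{2} = 16 \left(\frac{63625}{81}\right)^{2} = 16 \cdot \frac{4048140625}{6561} = \frac{64770250000}{6561}$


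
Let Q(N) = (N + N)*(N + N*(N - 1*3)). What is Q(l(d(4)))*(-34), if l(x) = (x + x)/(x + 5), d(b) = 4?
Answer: 43520/729 ≈ 59.698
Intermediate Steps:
l(x) = 2*x/(5 + x) (l(x) = (2*x)/(5 + x) = 2*x/(5 + x))
Q(N) = 2*N*(N + N*(-3 + N)) (Q(N) = (2*N)*(N + N*(N - 3)) = (2*N)*(N + N*(-3 + N)) = 2*N*(N + N*(-3 + N)))
Q(l(d(4)))*(-34) = (2*(2*4/(5 + 4))²*(-2 + 2*4/(5 + 4)))*(-34) = (2*(2*4/9)²*(-2 + 2*4/9))*(-34) = (2*(2*4*(⅑))²*(-2 + 2*4*(⅑)))*(-34) = (2*(8/9)²*(-2 + 8/9))*(-34) = (2*(64/81)*(-10/9))*(-34) = -1280/729*(-34) = 43520/729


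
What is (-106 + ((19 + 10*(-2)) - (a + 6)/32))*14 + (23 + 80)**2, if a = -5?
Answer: 145769/16 ≈ 9110.6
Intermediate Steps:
(-106 + ((19 + 10*(-2)) - (a + 6)/32))*14 + (23 + 80)**2 = (-106 + ((19 + 10*(-2)) - (-5 + 6)/32))*14 + (23 + 80)**2 = (-106 + ((19 - 20) - 1*1*(1/32)))*14 + 103**2 = (-106 + (-1 - 1*1/32))*14 + 10609 = (-106 + (-1 - 1/32))*14 + 10609 = (-106 - 33/32)*14 + 10609 = -3425/32*14 + 10609 = -23975/16 + 10609 = 145769/16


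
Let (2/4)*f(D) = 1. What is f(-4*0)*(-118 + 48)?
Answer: -140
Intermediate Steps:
f(D) = 2 (f(D) = 2*1 = 2)
f(-4*0)*(-118 + 48) = 2*(-118 + 48) = 2*(-70) = -140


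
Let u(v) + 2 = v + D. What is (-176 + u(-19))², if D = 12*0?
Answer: 38809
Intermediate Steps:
D = 0
u(v) = -2 + v (u(v) = -2 + (v + 0) = -2 + v)
(-176 + u(-19))² = (-176 + (-2 - 19))² = (-176 - 21)² = (-197)² = 38809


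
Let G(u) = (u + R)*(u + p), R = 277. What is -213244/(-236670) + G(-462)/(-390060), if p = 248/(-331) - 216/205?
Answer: 2844066848267/4176045510714 ≈ 0.68104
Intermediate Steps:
p = -122336/67855 (p = 248*(-1/331) - 216*1/205 = -248/331 - 216/205 = -122336/67855 ≈ -1.8029)
G(u) = (277 + u)*(-122336/67855 + u) (G(u) = (u + 277)*(u - 122336/67855) = (277 + u)*(-122336/67855 + u))
-213244/(-236670) + G(-462)/(-390060) = -213244/(-236670) + (-33887072/67855 + (-462)² + (18673499/67855)*(-462))/(-390060) = -213244*(-1/236670) + (-33887072/67855 + 213444 - 8627156538/67855)*(-1/390060) = 106622/118335 + (1164439802/13571)*(-1/390060) = 106622/118335 - 582219901/2646752130 = 2844066848267/4176045510714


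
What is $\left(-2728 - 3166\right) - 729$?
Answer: $-6623$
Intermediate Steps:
$\left(-2728 - 3166\right) - 729 = -5894 + \left(-1288 + 559\right) = -5894 - 729 = -6623$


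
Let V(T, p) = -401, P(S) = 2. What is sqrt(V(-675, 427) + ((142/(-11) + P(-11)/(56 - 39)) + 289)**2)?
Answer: 4*sqrt(165862702)/187 ≈ 275.48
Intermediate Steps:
sqrt(V(-675, 427) + ((142/(-11) + P(-11)/(56 - 39)) + 289)**2) = sqrt(-401 + ((142/(-11) + 2/(56 - 39)) + 289)**2) = sqrt(-401 + ((142*(-1/11) + 2/17) + 289)**2) = sqrt(-401 + ((-142/11 + 2*(1/17)) + 289)**2) = sqrt(-401 + ((-142/11 + 2/17) + 289)**2) = sqrt(-401 + (-2392/187 + 289)**2) = sqrt(-401 + (51651/187)**2) = sqrt(-401 + 2667825801/34969) = sqrt(2653803232/34969) = 4*sqrt(165862702)/187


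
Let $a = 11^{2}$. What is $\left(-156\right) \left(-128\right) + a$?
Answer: $20089$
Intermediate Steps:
$a = 121$
$\left(-156\right) \left(-128\right) + a = \left(-156\right) \left(-128\right) + 121 = 19968 + 121 = 20089$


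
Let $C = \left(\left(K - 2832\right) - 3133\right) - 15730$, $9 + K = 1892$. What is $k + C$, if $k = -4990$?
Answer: $-24802$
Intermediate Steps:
$K = 1883$ ($K = -9 + 1892 = 1883$)
$C = -19812$ ($C = \left(\left(1883 - 2832\right) - 3133\right) - 15730 = \left(-949 - 3133\right) - 15730 = -4082 - 15730 = -19812$)
$k + C = -4990 - 19812 = -24802$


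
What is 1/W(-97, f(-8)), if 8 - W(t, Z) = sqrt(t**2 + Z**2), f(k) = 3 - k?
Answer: -4/4733 - sqrt(9530)/9466 ≈ -0.011158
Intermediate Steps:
W(t, Z) = 8 - sqrt(Z**2 + t**2) (W(t, Z) = 8 - sqrt(t**2 + Z**2) = 8 - sqrt(Z**2 + t**2))
1/W(-97, f(-8)) = 1/(8 - sqrt((3 - 1*(-8))**2 + (-97)**2)) = 1/(8 - sqrt((3 + 8)**2 + 9409)) = 1/(8 - sqrt(11**2 + 9409)) = 1/(8 - sqrt(121 + 9409)) = 1/(8 - sqrt(9530))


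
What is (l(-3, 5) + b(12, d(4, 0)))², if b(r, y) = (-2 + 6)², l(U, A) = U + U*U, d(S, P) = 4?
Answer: 484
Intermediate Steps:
l(U, A) = U + U²
b(r, y) = 16 (b(r, y) = 4² = 16)
(l(-3, 5) + b(12, d(4, 0)))² = (-3*(1 - 3) + 16)² = (-3*(-2) + 16)² = (6 + 16)² = 22² = 484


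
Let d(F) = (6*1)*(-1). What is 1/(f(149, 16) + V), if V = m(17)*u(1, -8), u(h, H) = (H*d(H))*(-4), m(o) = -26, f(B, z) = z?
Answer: 1/5008 ≈ 0.00019968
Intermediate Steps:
d(F) = -6 (d(F) = 6*(-1) = -6)
u(h, H) = 24*H (u(h, H) = (H*(-6))*(-4) = -6*H*(-4) = 24*H)
V = 4992 (V = -624*(-8) = -26*(-192) = 4992)
1/(f(149, 16) + V) = 1/(16 + 4992) = 1/5008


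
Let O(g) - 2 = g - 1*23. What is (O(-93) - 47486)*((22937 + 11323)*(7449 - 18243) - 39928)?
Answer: 17604496716800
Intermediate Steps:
O(g) = -21 + g (O(g) = 2 + (g - 1*23) = 2 + (g - 23) = 2 + (-23 + g) = -21 + g)
(O(-93) - 47486)*((22937 + 11323)*(7449 - 18243) - 39928) = ((-21 - 93) - 47486)*((22937 + 11323)*(7449 - 18243) - 39928) = (-114 - 47486)*(34260*(-10794) - 39928) = -47600*(-369802440 - 39928) = -47600*(-369842368) = 17604496716800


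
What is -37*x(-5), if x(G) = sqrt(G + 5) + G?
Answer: 185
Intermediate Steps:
x(G) = G + sqrt(5 + G) (x(G) = sqrt(5 + G) + G = G + sqrt(5 + G))
-37*x(-5) = -37*(-5 + sqrt(5 - 5)) = -37*(-5 + sqrt(0)) = -37*(-5 + 0) = -37*(-5) = 185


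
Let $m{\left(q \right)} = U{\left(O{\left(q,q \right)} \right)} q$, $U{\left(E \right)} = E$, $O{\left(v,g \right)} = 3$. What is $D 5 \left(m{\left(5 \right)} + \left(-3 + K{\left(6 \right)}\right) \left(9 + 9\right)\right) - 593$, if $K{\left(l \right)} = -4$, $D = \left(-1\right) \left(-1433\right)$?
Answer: $-795908$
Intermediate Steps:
$D = 1433$
$m{\left(q \right)} = 3 q$
$D 5 \left(m{\left(5 \right)} + \left(-3 + K{\left(6 \right)}\right) \left(9 + 9\right)\right) - 593 = 1433 \cdot 5 \left(3 \cdot 5 + \left(-3 - 4\right) \left(9 + 9\right)\right) - 593 = 1433 \cdot 5 \left(15 - 126\right) - 593 = 1433 \cdot 5 \left(-111\right) - 593 = 1433 \left(-555\right) - 593 = -795315 - 593 = -795908$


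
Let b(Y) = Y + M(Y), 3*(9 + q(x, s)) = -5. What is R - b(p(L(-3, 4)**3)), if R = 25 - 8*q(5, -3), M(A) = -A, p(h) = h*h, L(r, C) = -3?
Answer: 331/3 ≈ 110.33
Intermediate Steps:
q(x, s) = -32/3 (q(x, s) = -9 + (1/3)*(-5) = -9 - 5/3 = -32/3)
p(h) = h**2
R = 331/3 (R = 25 - 8*(-32/3) = 25 + 256/3 = 331/3 ≈ 110.33)
b(Y) = 0 (b(Y) = Y - Y = 0)
R - b(p(L(-3, 4)**3)) = 331/3 - 1*0 = 331/3 + 0 = 331/3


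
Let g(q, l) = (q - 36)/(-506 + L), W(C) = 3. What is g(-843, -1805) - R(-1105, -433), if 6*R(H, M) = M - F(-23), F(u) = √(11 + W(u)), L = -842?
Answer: 294479/4044 + √14/6 ≈ 73.442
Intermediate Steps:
g(q, l) = 9/337 - q/1348 (g(q, l) = (q - 36)/(-506 - 842) = (-36 + q)/(-1348) = (-36 + q)*(-1/1348) = 9/337 - q/1348)
F(u) = √14 (F(u) = √(11 + 3) = √14)
R(H, M) = -√14/6 + M/6 (R(H, M) = (M - √14)/6 = -√14/6 + M/6)
g(-843, -1805) - R(-1105, -433) = (9/337 - 1/1348*(-843)) - (-√14/6 + (⅙)*(-433)) = (9/337 + 843/1348) - (-√14/6 - 433/6) = 879/1348 - (-433/6 - √14/6) = 879/1348 + (433/6 + √14/6) = 294479/4044 + √14/6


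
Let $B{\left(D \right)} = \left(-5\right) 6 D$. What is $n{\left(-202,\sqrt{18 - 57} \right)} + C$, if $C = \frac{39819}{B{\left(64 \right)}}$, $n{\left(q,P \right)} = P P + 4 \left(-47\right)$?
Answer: $- \frac{158553}{640} \approx -247.74$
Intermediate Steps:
$B{\left(D \right)} = - 30 D$
$n{\left(q,P \right)} = -188 + P^{2}$ ($n{\left(q,P \right)} = P^{2} - 188 = -188 + P^{2}$)
$C = - \frac{13273}{640}$ ($C = \frac{39819}{\left(-30\right) 64} = \frac{39819}{-1920} = 39819 \left(- \frac{1}{1920}\right) = - \frac{13273}{640} \approx -20.739$)
$n{\left(-202,\sqrt{18 - 57} \right)} + C = \left(-188 + \left(\sqrt{18 - 57}\right)^{2}\right) - \frac{13273}{640} = \left(-188 + \left(\sqrt{-39}\right)^{2}\right) - \frac{13273}{640} = \left(-188 + \left(i \sqrt{39}\right)^{2}\right) - \frac{13273}{640} = \left(-188 - 39\right) - \frac{13273}{640} = -227 - \frac{13273}{640} = - \frac{158553}{640}$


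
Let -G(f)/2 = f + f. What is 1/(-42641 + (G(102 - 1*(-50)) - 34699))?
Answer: -1/77948 ≈ -1.2829e-5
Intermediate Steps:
G(f) = -4*f (G(f) = -2*(f + f) = -4*f)
1/(-42641 + (G(102 - 1*(-50)) - 34699)) = 1/(-42641 + (-4*(102 - 1*(-50)) - 34699)) = 1/(-42641 + (-4*(102 + 50) - 34699)) = 1/(-42641 + (-4*152 - 34699)) = 1/(-42641 + (-608 - 34699)) = 1/(-42641 - 35307) = 1/(-77948) = -1/77948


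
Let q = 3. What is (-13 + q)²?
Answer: 100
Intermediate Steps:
(-13 + q)² = (-13 + 3)² = (-10)² = 100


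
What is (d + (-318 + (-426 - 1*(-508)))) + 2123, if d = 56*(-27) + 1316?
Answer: 1691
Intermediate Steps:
d = -196 (d = -1512 + 1316 = -196)
(d + (-318 + (-426 - 1*(-508)))) + 2123 = (-196 + (-318 + (-426 - 1*(-508)))) + 2123 = (-196 + (-318 + (-426 + 508))) + 2123 = (-196 + (-318 + 82)) + 2123 = (-196 - 236) + 2123 = -432 + 2123 = 1691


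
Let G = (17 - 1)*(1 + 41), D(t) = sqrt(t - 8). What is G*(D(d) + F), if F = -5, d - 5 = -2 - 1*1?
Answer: -3360 + 672*I*sqrt(6) ≈ -3360.0 + 1646.1*I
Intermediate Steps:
d = 2 (d = 5 + (-2 - 1*1) = 5 + (-2 - 1) = 5 - 3 = 2)
D(t) = sqrt(-8 + t)
G = 672 (G = 16*42 = 672)
G*(D(d) + F) = 672*(sqrt(-8 + 2) - 5) = 672*(sqrt(-6) - 5) = 672*(I*sqrt(6) - 5) = 672*(-5 + I*sqrt(6)) = -3360 + 672*I*sqrt(6)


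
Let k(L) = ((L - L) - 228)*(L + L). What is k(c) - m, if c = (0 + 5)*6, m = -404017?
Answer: 390337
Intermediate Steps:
c = 30 (c = 5*6 = 30)
k(L) = -456*L (k(L) = (0 - 228)*(2*L) = -456*L)
k(c) - m = -456*30 - 1*(-404017) = -13680 + 404017 = 390337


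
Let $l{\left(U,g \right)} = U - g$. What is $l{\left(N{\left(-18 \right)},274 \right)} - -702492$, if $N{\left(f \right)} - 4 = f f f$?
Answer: $696390$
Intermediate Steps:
$N{\left(f \right)} = 4 + f^{3}$ ($N{\left(f \right)} = 4 + f f f = 4 + f^{2} f = 4 + f^{3}$)
$l{\left(N{\left(-18 \right)},274 \right)} - -702492 = \left(\left(4 + \left(-18\right)^{3}\right) - 274\right) - -702492 = \left(\left(4 - 5832\right) - 274\right) + 702492 = \left(-5828 - 274\right) + 702492 = -6102 + 702492 = 696390$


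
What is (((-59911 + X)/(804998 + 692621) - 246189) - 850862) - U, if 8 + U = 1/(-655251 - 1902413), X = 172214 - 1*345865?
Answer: -4202120908449860237/3830406202016 ≈ -1.0970e+6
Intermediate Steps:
X = -173651 (X = 172214 - 345865 = -173651)
U = -20461313/2557664 (U = -8 + 1/(-655251 - 1902413) = -8 + 1/(-2557664) = -8 - 1/2557664 = -20461313/2557664 ≈ -8.0000)
(((-59911 + X)/(804998 + 692621) - 246189) - 850862) - U = (((-59911 - 173651)/(804998 + 692621) - 246189) - 850862) - 1*(-20461313/2557664) = ((-233562/1497619 - 246189) - 850862) + 20461313/2557664 = (-368697557553/1497619 - 850862) + 20461313/2557664 = -1642964655131/1497619 + 20461313/2557664 = -4202120908449860237/3830406202016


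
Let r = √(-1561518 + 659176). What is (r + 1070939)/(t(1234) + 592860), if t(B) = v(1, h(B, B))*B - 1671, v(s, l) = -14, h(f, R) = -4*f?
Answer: 1070939/573913 + I*√902342/573913 ≈ 1.866 + 0.0016552*I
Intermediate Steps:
r = I*√902342 (r = √(-902342) = I*√902342 ≈ 949.92*I)
t(B) = -1671 - 14*B (t(B) = -14*B - 1671 = -1671 - 14*B)
(r + 1070939)/(t(1234) + 592860) = (I*√902342 + 1070939)/((-1671 - 14*1234) + 592860) = (1070939 + I*√902342)/((-1671 - 17276) + 592860) = (1070939 + I*√902342)/(-18947 + 592860) = (1070939 + I*√902342)/573913 = (1070939 + I*√902342)*(1/573913) = 1070939/573913 + I*√902342/573913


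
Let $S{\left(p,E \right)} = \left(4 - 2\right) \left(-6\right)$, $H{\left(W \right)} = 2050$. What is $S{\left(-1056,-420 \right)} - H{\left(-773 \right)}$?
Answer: $-2062$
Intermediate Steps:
$S{\left(p,E \right)} = -12$ ($S{\left(p,E \right)} = 2 \left(-6\right) = -12$)
$S{\left(-1056,-420 \right)} - H{\left(-773 \right)} = -12 - 2050 = -2062$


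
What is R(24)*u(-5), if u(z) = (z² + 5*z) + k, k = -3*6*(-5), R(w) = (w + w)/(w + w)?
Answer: 90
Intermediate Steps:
R(w) = 1 (R(w) = (2*w)/((2*w)) = (2*w)*(1/(2*w)) = 1)
k = 90 (k = -18*(-5) = 90)
u(z) = 90 + z² + 5*z (u(z) = (z² + 5*z) + 90 = 90 + z² + 5*z)
R(24)*u(-5) = 1*(90 + (-5)² + 5*(-5)) = 1*(90 + 25 - 25) = 1*90 = 90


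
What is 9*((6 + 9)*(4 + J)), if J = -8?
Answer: -540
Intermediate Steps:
9*((6 + 9)*(4 + J)) = 9*((6 + 9)*(4 - 8)) = 9*(15*(-4)) = 9*(-60) = -540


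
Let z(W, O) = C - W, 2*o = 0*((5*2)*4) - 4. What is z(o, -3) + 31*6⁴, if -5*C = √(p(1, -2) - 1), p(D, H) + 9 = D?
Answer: 40178 - 3*I/5 ≈ 40178.0 - 0.6*I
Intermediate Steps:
p(D, H) = -9 + D
C = -3*I/5 (C = -√((-9 + 1) - 1)/5 = -√(-8 - 1)/5 = -3*I/5 ≈ -0.6*I)
o = -2 (o = (0*((5*2)*4) - 4)/2 = (0*(10*4) - 4)/2 = (0*40 - 4)/2 = (0 - 4)/2 = (½)*(-4) = -2)
z(W, O) = -W - 3*I/5 (z(W, O) = -3*I/5 - W = -W - 3*I/5)
z(o, -3) + 31*6⁴ = (-1*(-2) - 3*I/5) + 31*6⁴ = (2 - 3*I/5) + 31*1296 = (2 - 3*I/5) + 40176 = 40178 - 3*I/5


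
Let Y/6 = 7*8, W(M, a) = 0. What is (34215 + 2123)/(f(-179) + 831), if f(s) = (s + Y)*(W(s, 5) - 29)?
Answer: -18169/1861 ≈ -9.7630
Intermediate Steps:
Y = 336 (Y = 6*(7*8) = 6*56 = 336)
f(s) = -9744 - 29*s (f(s) = (s + 336)*(0 - 29) = (336 + s)*(-29) = -9744 - 29*s)
(34215 + 2123)/(f(-179) + 831) = (34215 + 2123)/((-9744 - 29*(-179)) + 831) = 36338/((-9744 + 5191) + 831) = 36338/(-4553 + 831) = 36338/(-3722) = 36338*(-1/3722) = -18169/1861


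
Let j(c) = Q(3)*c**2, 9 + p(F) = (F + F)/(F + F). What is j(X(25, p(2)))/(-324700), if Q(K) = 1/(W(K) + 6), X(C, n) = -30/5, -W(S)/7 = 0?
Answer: -3/162350 ≈ -1.8479e-5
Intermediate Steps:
p(F) = -8 (p(F) = -9 + (F + F)/(F + F) = -9 + (2*F)/((2*F)) = -9 + (2*F)*(1/(2*F)) = -9 + 1 = -8)
W(S) = 0 (W(S) = -7*0 = 0)
X(C, n) = -6 (X(C, n) = -30*1/5 = -6)
Q(K) = 1/6 (Q(K) = 1/(0 + 6) = 1/6)
j(c) = c**2/6
j(X(25, p(2)))/(-324700) = ((1/6)*(-6)**2)/(-324700) = ((1/6)*36)*(-1/324700) = 6*(-1/324700) = -3/162350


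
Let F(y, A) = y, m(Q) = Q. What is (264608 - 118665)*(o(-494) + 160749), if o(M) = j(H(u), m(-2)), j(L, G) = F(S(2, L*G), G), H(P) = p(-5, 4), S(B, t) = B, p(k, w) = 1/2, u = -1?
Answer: 23460483193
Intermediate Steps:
p(k, w) = ½
H(P) = ½
j(L, G) = 2
o(M) = 2
(264608 - 118665)*(o(-494) + 160749) = (264608 - 118665)*(2 + 160749) = 145943*160751 = 23460483193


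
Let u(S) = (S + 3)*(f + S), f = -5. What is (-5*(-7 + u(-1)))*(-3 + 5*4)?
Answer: 1615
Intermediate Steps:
u(S) = (-5 + S)*(3 + S) (u(S) = (S + 3)*(-5 + S) = (3 + S)*(-5 + S) = (-5 + S)*(3 + S))
(-5*(-7 + u(-1)))*(-3 + 5*4) = (-5*(-7 + (-15 + (-1)² - 2*(-1))))*(-3 + 5*4) = (-5*(-7 + (-15 + 1 + 2)))*(-3 + 20) = -5*(-7 - 12)*17 = -5*(-19)*17 = 95*17 = 1615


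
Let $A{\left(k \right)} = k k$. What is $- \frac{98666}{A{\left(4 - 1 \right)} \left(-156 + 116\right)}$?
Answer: $\frac{49333}{180} \approx 274.07$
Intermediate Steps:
$A{\left(k \right)} = k^{2}$
$- \frac{98666}{A{\left(4 - 1 \right)} \left(-156 + 116\right)} = - \frac{98666}{\left(4 - 1\right)^{2} \left(-156 + 116\right)} = - \frac{98666}{3^{2} \left(-40\right)} = - \frac{98666}{9 \left(-40\right)} = - \frac{98666}{-360} = \left(-98666\right) \left(- \frac{1}{360}\right) = \frac{49333}{180}$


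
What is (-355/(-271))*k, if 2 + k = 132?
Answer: 46150/271 ≈ 170.30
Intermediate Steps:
k = 130 (k = -2 + 132 = 130)
(-355/(-271))*k = -355/(-271)*130 = -355*(-1/271)*130 = (355/271)*130 = 46150/271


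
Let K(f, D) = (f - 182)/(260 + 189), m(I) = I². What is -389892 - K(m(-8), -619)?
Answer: -175061390/449 ≈ -3.8989e+5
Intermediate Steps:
K(f, D) = -182/449 + f/449 (K(f, D) = (-182 + f)/449 = (-182 + f)*(1/449) = -182/449 + f/449)
-389892 - K(m(-8), -619) = -389892 - (-182/449 + (1/449)*(-8)²) = -389892 - (-182/449 + (1/449)*64) = -389892 - (-182/449 + 64/449) = -389892 - 1*(-118/449) = -389892 + 118/449 = -175061390/449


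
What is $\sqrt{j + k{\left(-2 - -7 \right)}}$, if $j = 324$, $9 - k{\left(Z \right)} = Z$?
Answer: $2 \sqrt{82} \approx 18.111$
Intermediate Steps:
$k{\left(Z \right)} = 9 - Z$
$\sqrt{j + k{\left(-2 - -7 \right)}} = \sqrt{324 + \left(9 - \left(-2 - -7\right)\right)} = \sqrt{324 + \left(9 - \left(-2 + 7\right)\right)} = \sqrt{324 + \left(9 - 5\right)} = \sqrt{324 + 4} = \sqrt{328} = 2 \sqrt{82}$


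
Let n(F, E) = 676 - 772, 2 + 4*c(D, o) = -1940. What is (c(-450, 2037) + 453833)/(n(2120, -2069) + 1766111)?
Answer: 181339/706406 ≈ 0.25671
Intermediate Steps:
c(D, o) = -971/2 (c(D, o) = -½ + (¼)*(-1940) = -½ - 485 = -971/2)
n(F, E) = -96
(c(-450, 2037) + 453833)/(n(2120, -2069) + 1766111) = (-971/2 + 453833)/(-96 + 1766111) = (906695/2)/1766015 = (906695/2)*(1/1766015) = 181339/706406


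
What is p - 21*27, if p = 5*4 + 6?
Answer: -541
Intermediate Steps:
p = 26 (p = 20 + 6 = 26)
p - 21*27 = 26 - 21*27 = 26 - 567 = -541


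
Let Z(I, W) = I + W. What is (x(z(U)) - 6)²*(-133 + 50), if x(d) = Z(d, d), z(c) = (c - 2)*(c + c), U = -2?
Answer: -56108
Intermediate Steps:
z(c) = 2*c*(-2 + c) (z(c) = (-2 + c)*(2*c) = 2*c*(-2 + c))
x(d) = 2*d (x(d) = d + d = 2*d)
(x(z(U)) - 6)²*(-133 + 50) = (2*(2*(-2)*(-2 - 2)) - 6)²*(-133 + 50) = (2*(2*(-2)*(-4)) - 6)²*(-83) = (2*16 - 6)²*(-83) = (32 - 6)²*(-83) = 26²*(-83) = 676*(-83) = -56108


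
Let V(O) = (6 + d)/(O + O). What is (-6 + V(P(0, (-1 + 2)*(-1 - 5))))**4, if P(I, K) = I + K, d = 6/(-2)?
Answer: 390625/256 ≈ 1525.9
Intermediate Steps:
d = -3 (d = 6*(-1/2) = -3)
V(O) = 3/(2*O) (V(O) = (6 - 3)/(O + O) = 3/((2*O)) = 3*(1/(2*O)) = 3/(2*O))
(-6 + V(P(0, (-1 + 2)*(-1 - 5))))**4 = (-6 + 3/(2*(0 + (-1 + 2)*(-1 - 5))))**4 = (-6 + 3/(2*(0 + 1*(-6))))**4 = (-6 + 3/(2*(0 - 6)))**4 = (-6 + (3/2)/(-6))**4 = (-6 + (3/2)*(-1/6))**4 = (-6 - 1/4)**4 = (-25/4)**4 = 390625/256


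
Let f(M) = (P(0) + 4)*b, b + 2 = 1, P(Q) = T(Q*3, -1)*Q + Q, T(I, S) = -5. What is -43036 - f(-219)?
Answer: -43032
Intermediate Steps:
P(Q) = -4*Q (P(Q) = -5*Q + Q = -4*Q)
b = -1 (b = -2 + 1 = -1)
f(M) = -4 (f(M) = (-4*0 + 4)*(-1) = (0 + 4)*(-1) = 4*(-1) = -4)
-43036 - f(-219) = -43036 - 1*(-4) = -43036 + 4 = -43032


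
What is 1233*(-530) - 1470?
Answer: -654960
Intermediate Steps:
1233*(-530) - 1470 = -653490 - 1470 = -654960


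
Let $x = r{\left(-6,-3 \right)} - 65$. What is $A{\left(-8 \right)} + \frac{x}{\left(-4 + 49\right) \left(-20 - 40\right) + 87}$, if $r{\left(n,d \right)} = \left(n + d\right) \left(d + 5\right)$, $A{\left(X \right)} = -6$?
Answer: $- \frac{15595}{2613} \approx -5.9682$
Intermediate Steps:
$r{\left(n,d \right)} = \left(5 + d\right) \left(d + n\right)$ ($r{\left(n,d \right)} = \left(d + n\right) \left(5 + d\right) = \left(5 + d\right) \left(d + n\right)$)
$x = -83$ ($x = \left(\left(-3\right)^{2} + 5 \left(-3\right) + 5 \left(-6\right) - -18\right) - 65 = \left(9 - 15 - 30 + 18\right) - 65 = -18 - 65 = -83$)
$A{\left(-8 \right)} + \frac{x}{\left(-4 + 49\right) \left(-20 - 40\right) + 87} = -6 + \frac{1}{\left(-4 + 49\right) \left(-20 - 40\right) + 87} \left(-83\right) = -6 + \frac{1}{45 \left(-60\right) + 87} \left(-83\right) = -6 + \frac{1}{-2700 + 87} \left(-83\right) = -6 + \frac{1}{-2613} \left(-83\right) = -6 - - \frac{83}{2613} = -6 + \frac{83}{2613} = - \frac{15595}{2613}$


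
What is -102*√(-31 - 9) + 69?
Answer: 69 - 204*I*√10 ≈ 69.0 - 645.1*I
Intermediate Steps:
-102*√(-31 - 9) + 69 = -204*I*√10 + 69 = 69 - 204*I*√10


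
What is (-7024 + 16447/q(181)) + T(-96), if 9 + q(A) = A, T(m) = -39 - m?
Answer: -1181877/172 ≈ -6871.4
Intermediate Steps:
q(A) = -9 + A
(-7024 + 16447/q(181)) + T(-96) = (-7024 + 16447/(-9 + 181)) + (-39 - 1*(-96)) = (-7024 + 16447/172) + (-39 + 96) = (-7024 + 16447*(1/172)) + 57 = (-7024 + 16447/172) + 57 = -1191681/172 + 57 = -1181877/172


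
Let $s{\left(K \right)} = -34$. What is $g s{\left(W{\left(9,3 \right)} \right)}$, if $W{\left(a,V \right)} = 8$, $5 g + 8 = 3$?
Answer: $34$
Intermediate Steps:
$g = -1$ ($g = - \frac{8}{5} + \frac{1}{5} \cdot 3 = - \frac{8}{5} + \frac{3}{5} = -1$)
$g s{\left(W{\left(9,3 \right)} \right)} = \left(-1\right) \left(-34\right) = 34$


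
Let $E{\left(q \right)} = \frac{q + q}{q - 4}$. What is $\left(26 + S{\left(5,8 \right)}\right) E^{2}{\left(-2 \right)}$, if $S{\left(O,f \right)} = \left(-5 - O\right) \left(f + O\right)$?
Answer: $- \frac{416}{9} \approx -46.222$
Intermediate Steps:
$E{\left(q \right)} = \frac{2 q}{-4 + q}$
$S{\left(O,f \right)} = \left(-5 - O\right) \left(O + f\right)$
$\left(26 + S{\left(5,8 \right)}\right) E^{2}{\left(-2 \right)} = \left(26 - \left(90 + 40\right)\right) \left(2 \left(-2\right) \frac{1}{-4 - 2}\right)^{2} = \left(26 - 130\right) \left(2 \left(-2\right) \frac{1}{-6}\right)^{2} = \left(26 - 130\right) \left(2 \left(-2\right) \left(- \frac{1}{6}\right)\right)^{2} = \left(26 - 130\right) \left(\frac{2}{3}\right)^{2} = \left(-104\right) \frac{4}{9} = - \frac{416}{9}$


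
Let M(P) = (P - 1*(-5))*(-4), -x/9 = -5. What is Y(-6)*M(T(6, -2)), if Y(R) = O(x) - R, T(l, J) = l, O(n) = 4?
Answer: -440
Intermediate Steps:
x = 45 (x = -9*(-5) = 45)
Y(R) = 4 - R
M(P) = -20 - 4*P (M(P) = (P + 5)*(-4) = (5 + P)*(-4) = -20 - 4*P)
Y(-6)*M(T(6, -2)) = (4 - 1*(-6))*(-20 - 4*6) = (4 + 6)*(-20 - 24) = 10*(-44) = -440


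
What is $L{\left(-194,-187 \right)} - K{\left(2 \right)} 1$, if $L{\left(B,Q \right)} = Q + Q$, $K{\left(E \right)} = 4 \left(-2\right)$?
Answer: $-366$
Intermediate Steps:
$K{\left(E \right)} = -8$
$L{\left(B,Q \right)} = 2 Q$
$L{\left(-194,-187 \right)} - K{\left(2 \right)} 1 = 2 \left(-187\right) - \left(-8\right) 1 = -374 - -8 = -374 + 8 = -366$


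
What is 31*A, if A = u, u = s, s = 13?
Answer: 403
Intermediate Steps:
u = 13
A = 13
31*A = 31*13 = 403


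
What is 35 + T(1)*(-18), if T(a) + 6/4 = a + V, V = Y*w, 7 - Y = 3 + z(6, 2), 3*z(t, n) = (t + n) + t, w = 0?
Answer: 44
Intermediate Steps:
z(t, n) = n/3 + 2*t/3 (z(t, n) = ((t + n) + t)/3 = ((n + t) + t)/3 = (n + 2*t)/3 = n/3 + 2*t/3)
Y = -⅔ (Y = 7 - (3 + ((⅓)*2 + (⅔)*6)) = 7 - (3 + (⅔ + 4)) = 7 - (3 + 14/3) = 7 - 1*23/3 = 7 - 23/3 = -⅔ ≈ -0.66667)
V = 0 (V = -⅔*0 = 0)
T(a) = -3/2 + a (T(a) = -3/2 + (a + 0) = -3/2 + a)
35 + T(1)*(-18) = 35 + (-3/2 + 1)*(-18) = 35 - ½*(-18) = 35 + 9 = 44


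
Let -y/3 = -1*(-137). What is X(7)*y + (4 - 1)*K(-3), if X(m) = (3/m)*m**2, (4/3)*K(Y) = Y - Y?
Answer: -8631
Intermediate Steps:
K(Y) = 0 (K(Y) = 3*(Y - Y)/4 = (3/4)*0 = 0)
y = -411 (y = -(-3)*(-137) = -3*137 = -411)
X(m) = 3*m
X(7)*y + (4 - 1)*K(-3) = (3*7)*(-411) + (4 - 1)*0 = 21*(-411) + 3*0 = -8631 + 0 = -8631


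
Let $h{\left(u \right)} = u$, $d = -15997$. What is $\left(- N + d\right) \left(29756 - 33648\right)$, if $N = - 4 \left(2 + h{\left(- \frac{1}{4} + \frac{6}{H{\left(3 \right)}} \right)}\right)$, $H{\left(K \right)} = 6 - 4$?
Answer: $62186376$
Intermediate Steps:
$H{\left(K \right)} = 2$ ($H{\left(K \right)} = 6 - 4 = 2$)
$N = -19$ ($N = - 4 \left(2 + \left(- \frac{1}{4} + \frac{6}{2}\right)\right) = - 4 \left(2 + \left(\left(-1\right) \frac{1}{4} + 6 \cdot \frac{1}{2}\right)\right) = - 4 \left(2 + \left(- \frac{1}{4} + 3\right)\right) = - 4 \left(2 + \frac{11}{4}\right) = \left(-4\right) \frac{19}{4} = -19$)
$\left(- N + d\right) \left(29756 - 33648\right) = \left(\left(-1\right) \left(-19\right) - 15997\right) \left(29756 - 33648\right) = \left(19 - 15997\right) \left(-3892\right) = \left(-15978\right) \left(-3892\right) = 62186376$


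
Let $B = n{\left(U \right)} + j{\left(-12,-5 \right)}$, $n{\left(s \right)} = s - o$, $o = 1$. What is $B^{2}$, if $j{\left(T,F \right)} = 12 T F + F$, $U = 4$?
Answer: $515524$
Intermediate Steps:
$j{\left(T,F \right)} = F + 12 F T$ ($j{\left(T,F \right)} = 12 F T + F = F + 12 F T$)
$n{\left(s \right)} = -1 + s$ ($n{\left(s \right)} = s - 1 = -1 + s$)
$B = 718$ ($B = \left(-1 + 4\right) - 5 \left(1 + 12 \left(-12\right)\right) = 3 - 5 \left(1 - 144\right) = 3 - -715 = 3 + 715 = 718$)
$B^{2} = 718^{2} = 515524$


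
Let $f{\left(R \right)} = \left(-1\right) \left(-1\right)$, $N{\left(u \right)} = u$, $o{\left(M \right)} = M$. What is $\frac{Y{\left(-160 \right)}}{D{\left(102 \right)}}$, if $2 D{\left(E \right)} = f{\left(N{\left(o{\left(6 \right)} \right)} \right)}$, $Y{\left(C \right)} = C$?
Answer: $-320$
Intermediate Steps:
$f{\left(R \right)} = 1$
$D{\left(E \right)} = \frac{1}{2}$ ($D{\left(E \right)} = \frac{1}{2} \cdot 1 = \frac{1}{2}$)
$\frac{Y{\left(-160 \right)}}{D{\left(102 \right)}} = - 160 \frac{1}{\frac{1}{2}} = \left(-160\right) 2 = -320$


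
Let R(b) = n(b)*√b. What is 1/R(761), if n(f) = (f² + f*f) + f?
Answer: √761/882001283 ≈ 3.1277e-8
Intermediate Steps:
n(f) = f + 2*f² (n(f) = (f² + f²) + f = 2*f² + f = f + 2*f²)
R(b) = b^(3/2)*(1 + 2*b) (R(b) = (b*(1 + 2*b))*√b = b^(3/2)*(1 + 2*b))
1/R(761) = 1/(761^(3/2)*(1 + 2*761)) = 1/((761*√761)*(1 + 1522)) = 1/((761*√761)*1523) = 1/(1159003*√761) = √761/882001283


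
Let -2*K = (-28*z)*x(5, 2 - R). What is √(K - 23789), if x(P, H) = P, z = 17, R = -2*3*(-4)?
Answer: 27*I*√31 ≈ 150.33*I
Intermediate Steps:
R = 24 (R = -6*(-4) = 24)
K = 1190 (K = -(-28*17)*5/2 = -(-238)*5 = -½*(-2380) = 1190)
√(K - 23789) = √(1190 - 23789) = √(-22599) = 27*I*√31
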